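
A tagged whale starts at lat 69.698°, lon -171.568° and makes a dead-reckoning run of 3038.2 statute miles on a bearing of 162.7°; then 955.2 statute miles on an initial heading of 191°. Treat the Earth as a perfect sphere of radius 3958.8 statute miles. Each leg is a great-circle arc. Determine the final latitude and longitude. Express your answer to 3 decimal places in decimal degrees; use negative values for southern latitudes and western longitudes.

Apply the spherical direct solution leg by leg, carrying full precision between legs.
Leg 1: from (69.698°, -171.568°), δ = 3038.2/3958.8 = 0.767455 rad, θ = 162.7° → φ = 26.421°, λ = -158.238°.
Leg 2: from (26.421°, -158.238°), δ = 955.2/3958.8 = 0.241285 rad, θ = 191° → φ = 12.828°, λ = -160.919°.

latitude 12.828°, longitude -160.919°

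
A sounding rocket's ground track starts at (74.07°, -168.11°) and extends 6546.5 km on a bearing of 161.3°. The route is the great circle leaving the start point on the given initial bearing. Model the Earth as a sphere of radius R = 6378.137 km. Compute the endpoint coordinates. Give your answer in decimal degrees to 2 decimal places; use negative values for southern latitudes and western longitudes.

Central angle δ = d/R = 1.026397 rad.
Converting: φ₁ = 1.292765 rad, θ = 2.815216 rad.
Destination latitude: φ₂ = arcsin( sin φ₁ cos δ + cos φ₁ sin δ cos θ ) = arcsin(0.275624) = 16.00°.
For the longitude increment, Δλ = atan2( sin θ sin δ cos φ₁, cos δ − sin φ₁ sin φ₂ ) = atan2(0.075275, 0.252865) = 16.58°.
λ₂ = -168.11° + 16.58° = -151.53°.

latitude 16.00°, longitude -151.53°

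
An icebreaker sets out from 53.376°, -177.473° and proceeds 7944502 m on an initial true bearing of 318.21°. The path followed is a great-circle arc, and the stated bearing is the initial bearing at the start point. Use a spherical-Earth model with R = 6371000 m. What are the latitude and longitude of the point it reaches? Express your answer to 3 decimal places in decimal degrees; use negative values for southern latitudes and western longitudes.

latitude 42.613°, longitude 61.669°

Angular distance δ = d/R = 7944502 / 6371000 = 1.246979 rad.
Converting: φ₁ = 0.931587 rad, θ = 5.553812 rad.
sin φ₂ = sin φ₁ cos δ + cos φ₁ sin δ cos θ = (0.802568)(0.318188) + (0.596561)(0.948028)(0.745592) = 0.677042
φ₂ = asin(0.677042) = 0.743736 rad = 42.613°.
Then Δλ = atan2(-0.376888, -0.225184) = -2.109362 rad, from sin θ sin δ cos φ₁ over cos δ − sin φ₁ sin φ₂.
λ₂ = -177.473° + -120.858° = -298.331°, normalized to (−180°, 180°] → 61.669°.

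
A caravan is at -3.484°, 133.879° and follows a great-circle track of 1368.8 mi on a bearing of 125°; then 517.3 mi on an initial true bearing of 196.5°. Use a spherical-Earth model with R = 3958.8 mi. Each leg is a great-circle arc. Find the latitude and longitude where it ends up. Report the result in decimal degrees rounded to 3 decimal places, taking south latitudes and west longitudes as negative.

Apply the spherical direct solution leg by leg, carrying full precision between legs.
Leg 1: from (-3.484°, 133.879°), δ = 1368.8/3958.8 = 0.345761 rad, θ = 125° → φ = -14.549°, λ = 150.547°.
Leg 2: from (-14.549°, 150.547°), δ = 517.3/3958.8 = 0.130671 rad, θ = 196.5° → φ = -21.715°, λ = 148.264°.

latitude -21.715°, longitude 148.264°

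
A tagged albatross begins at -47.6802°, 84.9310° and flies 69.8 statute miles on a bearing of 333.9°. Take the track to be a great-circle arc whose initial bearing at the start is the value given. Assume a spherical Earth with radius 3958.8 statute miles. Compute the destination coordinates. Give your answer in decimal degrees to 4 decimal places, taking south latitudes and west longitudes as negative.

Central angle δ = d/R = 0.017632 rad.
With φ₁ = -47.6802° = -0.832176 rad and θ = 333.9° = 5.827654 rad:
Applying the spherical law of cosines for sides, sin φ₂ = sin φ₁ cos δ + cos φ₁ sin δ cos θ = -0.728624, so φ₂ = -46.7711°.
For the longitude increment, Δλ = atan2( sin θ sin δ cos φ₁, cos δ − sin φ₁ sin φ₂ ) = atan2(-0.005222, 0.461101) = -0.6489°.
Hence λ₂ = 84.9310° + -0.6489° = 84.2821°.

latitude -46.7711°, longitude 84.2821°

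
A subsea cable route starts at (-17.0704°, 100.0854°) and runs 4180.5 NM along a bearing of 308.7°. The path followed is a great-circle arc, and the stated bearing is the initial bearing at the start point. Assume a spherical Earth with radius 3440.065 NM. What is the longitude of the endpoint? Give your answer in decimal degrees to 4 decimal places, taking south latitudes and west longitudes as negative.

longitude 44.6921°

Central angle δ = d/R = 1.215239 rad.
Converting: φ₁ = -0.297935 rad, θ = 5.387831 rad.
Applying the spherical law of cosines for sides, sin φ₂ = sin φ₁ cos δ + cos φ₁ sin δ cos θ = 0.458126, so φ₂ = 27.2662°.
For the longitude increment, Δλ = atan2( sin θ sin δ cos φ₁, cos δ − sin φ₁ sin φ₂ ) = atan2(-0.699385, 0.482594) = -55.3933°.
λ₂ = λ₁ + Δλ = 44.6921°.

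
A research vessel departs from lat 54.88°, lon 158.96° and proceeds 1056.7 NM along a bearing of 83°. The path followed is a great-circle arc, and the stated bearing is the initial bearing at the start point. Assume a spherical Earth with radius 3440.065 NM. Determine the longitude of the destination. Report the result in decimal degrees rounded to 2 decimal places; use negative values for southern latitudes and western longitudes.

δ = 1056.7/3440.065 = 0.307174 rad (17.5998°).
Converting: φ₁ = 0.957837 rad, θ = 1.448623 rad.
sin φ₂ = sin φ₁ cos δ + cos φ₁ sin δ cos θ = (0.817949)(0.953192) + (0.575291)(0.302367)(0.121869) = 0.800861
φ₂ = asin(0.800861) = 0.928732 rad = 53.21°.
For the longitude increment, Δλ = atan2( sin θ sin δ cos φ₁, cos δ − sin φ₁ sin φ₂ ) = atan2(0.172652, 0.298128) = 30.08°.
λ₂ = 158.96° + 30.08° = 189.04°, normalized to (−180°, 180°] → -170.96°.

longitude -170.96°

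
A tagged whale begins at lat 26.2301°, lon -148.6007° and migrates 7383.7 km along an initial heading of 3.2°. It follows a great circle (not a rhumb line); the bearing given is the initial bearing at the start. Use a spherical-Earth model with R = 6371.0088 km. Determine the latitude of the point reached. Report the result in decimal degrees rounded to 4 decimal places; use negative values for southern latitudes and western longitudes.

latitude 86.0816°

Central angle δ = d/R = 1.158953 rad.
Start latitude φ₁ = 0.457802 rad; initial bearing θ = 0.055851 rad.
sin φ₂ = sin φ₁ cos δ + cos φ₁ sin δ cos θ = (0.441977)(0.400299) + (0.897026)(0.916385)(0.998441) = 0.997662
φ₂ = asin(0.997662) = 1.502407 rad = 86.0816°.
For the longitude increment, Δλ = atan2( sin θ sin δ cos φ₁, cos δ − sin φ₁ sin φ₂ ) = atan2(0.045886, -0.040645) = 131.5335°.
λ₂ = λ₁ + Δλ = -17.0672°.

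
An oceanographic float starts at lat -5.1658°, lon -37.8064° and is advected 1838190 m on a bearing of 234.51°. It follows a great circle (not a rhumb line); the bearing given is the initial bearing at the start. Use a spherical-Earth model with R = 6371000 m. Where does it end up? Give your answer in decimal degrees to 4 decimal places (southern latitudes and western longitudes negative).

The arc subtends δ = 1838190/6371000 = 0.288525 rad at the centre.
With φ₁ = -5.1658° = -0.090160 rad and θ = 234.51° = 4.092972 rad:
Applying the spherical law of cosines for sides, sin φ₂ = sin φ₁ cos δ + cos φ₁ sin δ cos θ = -0.250837, so φ₂ = -14.5271°.
For the longitude increment, Δλ = atan2( sin θ sin δ cos φ₁, cos δ − sin φ₁ sin φ₂ ) = atan2(-0.230735, 0.936080) = -13.8468°.
λ₂ = λ₁ + Δλ = -51.6532°.

latitude -14.5271°, longitude -51.6532°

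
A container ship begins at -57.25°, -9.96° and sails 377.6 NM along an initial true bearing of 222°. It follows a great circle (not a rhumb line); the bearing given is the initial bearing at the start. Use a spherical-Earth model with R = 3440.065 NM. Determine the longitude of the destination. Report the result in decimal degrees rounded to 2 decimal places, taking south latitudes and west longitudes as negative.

longitude -18.84°

The arc subtends δ = 377.6/3440.065 = 0.109765 rad at the centre.
Start latitude φ₁ = -0.999201 rad; initial bearing θ = 3.874631 rad.
sin φ₂ = sin φ₁ cos δ + cos φ₁ sin δ cos θ = (-0.841039)(0.993982) + (0.540974)(0.109545)(-0.743145) = -0.880017
φ₂ = asin(-0.880017) = -1.075898 rad = -61.64°.
Δλ = atan2( sin θ sin δ cos φ₁ , cos δ − sin φ₁ sin φ₂ ) = atan2(-0.039653, 0.253853) = -0.154954 rad = -8.88°.
Hence λ₂ = -9.96° + -8.88° = -18.84°.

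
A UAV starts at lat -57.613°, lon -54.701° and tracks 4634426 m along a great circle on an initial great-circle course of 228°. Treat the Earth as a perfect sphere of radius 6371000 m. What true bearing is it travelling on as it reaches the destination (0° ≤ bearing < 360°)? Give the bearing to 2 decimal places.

The arc subtends δ = 4634426/6371000 = 0.727425 rad at the centre.
Start latitude φ₁ = -1.005537 rad; initial bearing θ = 3.979351 rad.
sin φ₂ = sin φ₁ cos δ + cos φ₁ sin δ cos θ = (-0.844449)(0.746889) + (0.535635)(0.664949)(-0.669131) = -0.869034
φ₂ = asin(-0.869034) = -1.053247 rad = -60.347°.
Then Δλ = atan2(-0.264686, 0.013033) = -1.521595 rad, from sin θ sin δ cos φ₁ over cos δ − sin φ₁ sin φ₂.
λ₂ = λ₁ + Δλ = -141.882°.
The forward bearing on arrival equals the back-azimuth from the destination plus 180°.
Back-azimuth from P₂ (-60.35°, -141.88°) to P₁ (-57.61°, -54.70°), with Δλ' = λ₁ − λ₂ = 87.18°: atan2( sin Δλ' cos φ₁ , cos φ₂ sin φ₁ − sin φ₂ cos φ₁ cos Δλ' ) = 126.43°.
Final bearing = (126.43° + 180°) mod 360° = 306.43°.

final bearing 306.43°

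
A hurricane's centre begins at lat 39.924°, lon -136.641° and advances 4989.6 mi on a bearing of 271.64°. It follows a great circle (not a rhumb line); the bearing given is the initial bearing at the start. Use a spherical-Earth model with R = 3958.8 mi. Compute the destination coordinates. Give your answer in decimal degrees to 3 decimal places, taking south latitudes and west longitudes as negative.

Angular distance δ = d/R = 4989.6 / 3958.8 = 1.260382 rad.
Start latitude φ₁ = 0.696805 rad; initial bearing θ = 4.741012 rad.
Destination latitude: φ₂ = arcsin( sin φ₁ cos δ + cos φ₁ sin δ cos θ ) = arcsin(0.216930) = 12.529°.
For the longitude increment, Δλ = atan2( sin θ sin δ cos φ₁, cos δ − sin φ₁ sin φ₂ ) = atan2(-0.729945, 0.166234) = -77.171°.
λ₂ = -136.641° + -77.171° = -213.812°, normalized to (−180°, 180°] → 146.188°.

latitude 12.529°, longitude 146.188°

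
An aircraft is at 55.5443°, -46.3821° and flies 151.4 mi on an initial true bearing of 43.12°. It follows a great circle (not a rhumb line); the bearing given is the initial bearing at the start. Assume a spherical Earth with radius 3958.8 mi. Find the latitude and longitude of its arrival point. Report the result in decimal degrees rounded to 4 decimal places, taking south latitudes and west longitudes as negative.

Angular distance δ = d/R = 151.4 / 3958.8 = 0.038244 rad.
Start latitude φ₁ = 0.969431 rad; initial bearing θ = 0.752586 rad.
Destination latitude: φ₂ = arcsin( sin φ₁ cos δ + cos φ₁ sin δ cos θ ) = arcsin(0.839751) = 57.1138°.
For the longitude increment, Δλ = atan2( sin θ sin δ cos φ₁, cos δ − sin φ₁ sin φ₂ ) = atan2(0.014786, 0.306841) = 2.7588°.
Hence λ₂ = -46.3821° + 2.7588° = -43.6233°.

latitude 57.1138°, longitude -43.6233°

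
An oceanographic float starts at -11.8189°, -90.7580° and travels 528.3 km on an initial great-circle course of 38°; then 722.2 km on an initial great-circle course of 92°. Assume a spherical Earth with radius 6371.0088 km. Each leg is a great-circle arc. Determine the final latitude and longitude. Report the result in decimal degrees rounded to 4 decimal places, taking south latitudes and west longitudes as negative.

Apply the spherical direct solution leg by leg, carrying full precision between legs.
Leg 1: from (-11.8189°, -90.7580°), δ = 528.3/6371.0088 = 0.082923 rad, θ = 38° → φ = -8.0611°, λ = -87.8058°.
Leg 2: from (-8.0611°, -87.8058°), δ = 722.2/6371.0088 = 0.113357 rad, θ = 92° → φ = -8.2353°, λ = -81.2470°.

latitude -8.2353°, longitude -81.2470°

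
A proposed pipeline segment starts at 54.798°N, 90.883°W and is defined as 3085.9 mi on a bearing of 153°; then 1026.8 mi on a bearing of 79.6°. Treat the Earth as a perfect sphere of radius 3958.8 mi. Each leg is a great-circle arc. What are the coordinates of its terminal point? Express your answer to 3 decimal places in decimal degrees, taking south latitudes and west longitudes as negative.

Apply the spherical direct solution leg by leg, carrying full precision between legs.
Leg 1: from (54.798°, -90.883°), δ = 3085.9/3958.8 = 0.779504 rad, θ = 153° → φ = 12.718°, λ = -71.787°.
Leg 2: from (12.718°, -71.787°), δ = 1026.8/3958.8 = 0.259372 rad, θ = 79.6° → φ = 14.948°, λ = -56.652°.

latitude 14.948°, longitude -56.652°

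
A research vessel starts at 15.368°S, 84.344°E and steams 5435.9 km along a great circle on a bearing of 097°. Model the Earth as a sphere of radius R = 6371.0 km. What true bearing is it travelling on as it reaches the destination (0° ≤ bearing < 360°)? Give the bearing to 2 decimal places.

Angular distance δ = d/R = 5435.9 / 6371 = 0.853226 rad.
With φ₁ = -15.368° = -0.268222 rad and θ = 97° = 1.692969 rad:
Destination latitude: φ₂ = arcsin( sin φ₁ cos δ + cos φ₁ sin δ cos θ ) = arcsin(-0.262798) = -15.236°.
Δλ = atan2( sin θ sin δ cos φ₁ , cos δ − sin φ₁ sin φ₂ ) = atan2(0.721051, 0.587910) = 0.886764 rad = 50.808°.
λ₂ = 84.344° + 50.808° = 135.152°.
The forward bearing on arrival equals the back-azimuth from the destination plus 180°.
Back-azimuth from P₂ (-15.24°, 135.15°) to P₁ (-15.37°, 84.34°), with Δλ' = λ₁ − λ₂ = -50.81°: atan2( sin Δλ' cos φ₁ , cos φ₂ sin φ₁ − sin φ₂ cos φ₁ cos Δλ' ) = 262.71°.
Final bearing = (262.71° + 180°) mod 360° = 82.71°.

final bearing 82.71°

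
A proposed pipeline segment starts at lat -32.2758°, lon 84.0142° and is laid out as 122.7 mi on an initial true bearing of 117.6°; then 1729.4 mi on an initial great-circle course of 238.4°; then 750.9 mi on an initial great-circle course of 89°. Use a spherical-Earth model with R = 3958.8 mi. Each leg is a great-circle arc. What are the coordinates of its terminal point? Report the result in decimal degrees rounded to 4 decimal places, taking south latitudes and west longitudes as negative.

Apply the spherical direct solution leg by leg, carrying full precision between legs.
Leg 1: from (-32.2758°, 84.0142°), δ = 122.7/3958.8 = 0.030994 rad, θ = 117.6° → φ = -33.0847°, λ = 85.8925°.
Leg 2: from (-33.0847°, 85.8925°), δ = 1729.4/3958.8 = 0.436850 rad, θ = 238.4° → φ = -42.8719°, λ = 56.4402°.
Leg 3: from (-42.8719°, 56.4402°), δ = 750.9/3958.8 = 0.189679 rad, θ = 89° → φ = -41.7397°, λ = 71.0741°.

latitude -41.7397°, longitude 71.0741°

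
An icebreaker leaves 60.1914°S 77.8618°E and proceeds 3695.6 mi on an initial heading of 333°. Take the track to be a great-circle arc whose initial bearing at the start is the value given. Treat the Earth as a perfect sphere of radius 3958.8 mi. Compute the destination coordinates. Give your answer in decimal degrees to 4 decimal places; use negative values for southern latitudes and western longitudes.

δ = 3695.6/3958.8 = 0.933515 rad (53.4865°).
Converting: φ₁ = -1.050538 rad, θ = 5.811946 rad.
sin φ₂ = sin φ₁ cos δ + cos φ₁ sin δ cos θ = (-0.867691)(0.595012) + (0.497104)(0.803716)(0.891007) = -0.160302
φ₂ = asin(-0.160302) = -0.160997 rad = -9.2244°.
For the longitude increment, Δλ = atan2( sin θ sin δ cos φ₁, cos δ − sin φ₁ sin φ₂ ) = atan2(-0.181383, 0.455920) = -21.6947°.
λ₂ = 77.8618° + -21.6947° = 56.1671°.

latitude -9.2244°, longitude 56.1671°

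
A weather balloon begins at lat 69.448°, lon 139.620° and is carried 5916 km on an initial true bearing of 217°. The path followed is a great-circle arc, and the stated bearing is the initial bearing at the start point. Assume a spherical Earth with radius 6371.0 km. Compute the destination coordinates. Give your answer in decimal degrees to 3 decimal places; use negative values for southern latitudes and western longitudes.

Angular distance δ = d/R = 5916 / 6371 = 0.928583 rad.
Start latitude φ₁ = 1.212096 rad; initial bearing θ = 3.787364 rad.
sin φ₂ = sin φ₁ cos δ + cos φ₁ sin δ cos θ = (0.936354)(0.598970) + (0.351057)(0.800772)(-0.798636) = 0.336338
φ₂ = asin(0.336338) = 0.343025 rad = 19.654°.
Then Δλ = atan2(-0.169180, 0.284038) = -0.537196 rad, from sin θ sin δ cos φ₁ over cos δ − sin φ₁ sin φ₂.
λ₂ = 139.620° + -30.779° = 108.841°.

latitude 19.654°, longitude 108.841°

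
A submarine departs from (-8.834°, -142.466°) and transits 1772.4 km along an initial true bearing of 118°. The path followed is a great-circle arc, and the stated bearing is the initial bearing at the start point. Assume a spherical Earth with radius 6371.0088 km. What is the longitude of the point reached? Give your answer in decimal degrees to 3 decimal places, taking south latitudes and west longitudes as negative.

longitude -127.858°

Central angle δ = d/R = 0.278198 rad.
Start latitude φ₁ = -0.154182 rad; initial bearing θ = 2.059489 rad.
sin φ₂ = sin φ₁ cos δ + cos φ₁ sin δ cos θ = (-0.153572)(0.961552) + (0.988137)(0.274623)(-0.469472) = -0.275066
φ₂ = asin(-0.275066) = -0.278658 rad = -15.966°.
Then Δλ = atan2(0.239601, 0.919309) = 0.254960 rad, from sin θ sin δ cos φ₁ over cos δ − sin φ₁ sin φ₂.
Hence λ₂ = -142.466° + 14.608° = -127.858°.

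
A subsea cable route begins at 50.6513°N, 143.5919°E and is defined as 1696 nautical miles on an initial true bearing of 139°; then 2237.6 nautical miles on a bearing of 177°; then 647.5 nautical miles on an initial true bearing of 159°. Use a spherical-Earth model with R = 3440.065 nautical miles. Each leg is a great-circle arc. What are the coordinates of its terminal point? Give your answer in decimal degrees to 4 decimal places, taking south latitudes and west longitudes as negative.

Apply the spherical direct solution leg by leg, carrying full precision between legs.
Leg 1: from (50.6513°, 143.5919°), δ = 1696/3440.065 = 0.493014 rad, θ = 139° → φ = 27.0480°, λ = 163.9956°.
Leg 2: from (27.0480°, 163.9956°), δ = 2237.6/3440.065 = 0.650453 rad, θ = 177° → φ = -10.1772°, λ = 165.8408°.
Leg 3: from (-10.1772°, 165.8408°), δ = 647.5/3440.065 = 0.188223 rad, θ = 159° → φ = -20.2129°, λ = 169.9384°.

latitude -20.2129°, longitude 169.9384°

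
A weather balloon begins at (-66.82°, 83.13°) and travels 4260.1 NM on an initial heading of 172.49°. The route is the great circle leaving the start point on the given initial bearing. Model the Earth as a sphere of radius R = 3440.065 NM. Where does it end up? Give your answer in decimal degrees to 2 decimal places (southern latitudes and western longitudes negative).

latitude -41.98°, longitude -106.44°

δ = 4260.1/3440.065 = 1.238378 rad (70.9538°).
With φ₁ = -66.82° = -1.166229 rad and θ = 172.49° = 3.010518 rad:
Applying the spherical law of cosines for sides, sin φ₂ = sin φ₁ cos δ + cos φ₁ sin δ cos θ = -0.668867, so φ₂ = -41.98°.
Then Δλ = atan2(0.048630, -0.288541) = 2.974626 rad, from sin θ sin δ cos φ₁ over cos δ − sin φ₁ sin φ₂.
λ₂ = 83.13° + 170.43° = 253.56°, normalized to (−180°, 180°] → -106.44°.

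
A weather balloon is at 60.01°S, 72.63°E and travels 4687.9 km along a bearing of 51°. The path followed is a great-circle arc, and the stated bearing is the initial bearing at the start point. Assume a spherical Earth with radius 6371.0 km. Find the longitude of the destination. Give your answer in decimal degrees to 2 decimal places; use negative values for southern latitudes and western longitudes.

longitude 107.94°

δ = 4687.9/6371 = 0.735819 rad (42.1593°).
Converting: φ₁ = -1.047372 rad, θ = 0.890118 rad.
Applying the spherical law of cosines for sides, sin φ₂ = sin φ₁ cos δ + cos φ₁ sin δ cos θ = -0.430899, so φ₂ = -25.52°.
Δλ = atan2( sin θ sin δ cos φ₁ , cos δ − sin φ₁ sin φ₂ ) = atan2(0.260729, 0.368074) = 0.616314 rad = 35.31°.
λ₂ = λ₁ + Δλ = 107.94°.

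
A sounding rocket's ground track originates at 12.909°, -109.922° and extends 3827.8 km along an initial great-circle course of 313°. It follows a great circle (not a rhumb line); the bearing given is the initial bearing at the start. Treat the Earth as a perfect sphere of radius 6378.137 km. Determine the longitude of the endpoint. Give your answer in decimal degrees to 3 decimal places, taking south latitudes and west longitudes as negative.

The arc subtends δ = 3827.8/6378.137 = 0.600144 rad at the centre.
With φ₁ = 12.909° = 0.225305 rad and θ = 313° = 5.462881 rad:
sin φ₂ = sin φ₁ cos δ + cos φ₁ sin δ cos θ = (0.223403)(0.825254) + (0.974726)(0.564761)(0.681998) = 0.559796
φ₂ = asin(0.559796) = 0.594140 rad = 34.042°.
Δλ = atan2( sin θ sin δ cos φ₁ , cos δ − sin φ₁ sin φ₂ ) = atan2(-0.402601, 0.700194) = -0.521823 rad = -29.898°.
λ₂ = -109.922° + -29.898° = -139.820°.

longitude -139.820°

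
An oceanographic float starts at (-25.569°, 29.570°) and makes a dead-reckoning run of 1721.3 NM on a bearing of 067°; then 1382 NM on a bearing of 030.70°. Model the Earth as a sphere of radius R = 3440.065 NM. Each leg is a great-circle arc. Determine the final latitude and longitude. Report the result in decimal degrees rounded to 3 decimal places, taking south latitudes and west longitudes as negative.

Apply the spherical direct solution leg by leg, carrying full precision between legs.
Leg 1: from (-25.569°, 29.570°), δ = 1721.3/3440.065 = 0.500368 rad, θ = 67° → φ = -12.098°, λ = 56.419°.
Leg 2: from (-12.098°, 56.419°), δ = 1382/3440.065 = 0.401737 rad, θ = 30.7° → φ = 7.807°, λ = 68.044°.

latitude 7.807°, longitude 68.044°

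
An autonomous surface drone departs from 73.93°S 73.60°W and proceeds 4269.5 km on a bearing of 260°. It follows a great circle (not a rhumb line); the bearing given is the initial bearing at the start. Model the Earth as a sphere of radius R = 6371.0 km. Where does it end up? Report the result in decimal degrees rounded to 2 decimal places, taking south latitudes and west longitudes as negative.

latitude -51.53°, longitude -153.11°

Central angle δ = d/R = 0.670146 rad.
With φ₁ = -73.93° = -1.290322 rad and θ = 260° = 4.537856 rad:
sin φ₂ = sin φ₁ cos δ + cos φ₁ sin δ cos θ = (-0.960924)(0.783731) + (0.276812)(0.621100)(-0.173648) = -0.782961
φ₂ = asin(-0.782961) = -0.899412 rad = -51.53°.
Δλ = atan2( sin θ sin δ cos φ₁ , cos δ − sin φ₁ sin φ₂ ) = atan2(-0.169316, 0.031365) = -1.387628 rad = -79.51°.
Hence λ₂ = -73.60° + -79.51° = -153.11°.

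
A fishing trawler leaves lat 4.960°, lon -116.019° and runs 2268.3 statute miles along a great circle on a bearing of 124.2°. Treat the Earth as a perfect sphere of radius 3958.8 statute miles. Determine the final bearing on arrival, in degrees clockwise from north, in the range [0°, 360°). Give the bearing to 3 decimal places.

final bearing 122.127°

The arc subtends δ = 2268.3/3958.8 = 0.572977 rad at the centre.
Start latitude φ₁ = 0.086568 rad; initial bearing θ = 2.167699 rad.
sin φ₂ = sin φ₁ cos δ + cos φ₁ sin δ cos θ = (0.086460)(0.840291) + (0.996255)(0.542136)(-0.562083) = -0.230933
φ₂ = asin(-0.230933) = -0.233036 rad = -13.352°.
For the longitude increment, Δλ = atan2( sin θ sin δ cos φ₁, cos δ − sin φ₁ sin φ₂ ) = atan2(0.446711, 0.860257) = 27.442°.
λ₂ = -116.019° + 27.442° = -88.577°.
The forward bearing on arrival equals the back-azimuth from the destination plus 180°.
Back-azimuth from P₂ (-13.352°, -88.577°) to P₁ (4.960°, -116.019°), with Δλ' = λ₁ − λ₂ = -27.442°: atan2( sin Δλ' cos φ₁ , cos φ₂ sin φ₁ − sin φ₂ cos φ₁ cos Δλ' ) = 302.127°.
Final bearing = (302.127° + 180°) mod 360° = 122.127°.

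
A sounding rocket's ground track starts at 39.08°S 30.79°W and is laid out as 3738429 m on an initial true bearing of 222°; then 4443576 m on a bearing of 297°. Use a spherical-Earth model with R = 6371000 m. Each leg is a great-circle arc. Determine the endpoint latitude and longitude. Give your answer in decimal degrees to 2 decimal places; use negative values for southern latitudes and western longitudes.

latitude -29.40°, longitude -115.60°

Apply the spherical direct solution leg by leg, carrying full precision between legs.
Leg 1: from (-39.08°, -30.79°), δ = 3738429/6371000 = 0.586788 rad, θ = 222° → φ = -57.60°, λ = -74.54°.
Leg 2: from (-57.60°, -74.54°), δ = 4443576/6371000 = 0.697469 rad, θ = 297° → φ = -29.40°, λ = -115.60°.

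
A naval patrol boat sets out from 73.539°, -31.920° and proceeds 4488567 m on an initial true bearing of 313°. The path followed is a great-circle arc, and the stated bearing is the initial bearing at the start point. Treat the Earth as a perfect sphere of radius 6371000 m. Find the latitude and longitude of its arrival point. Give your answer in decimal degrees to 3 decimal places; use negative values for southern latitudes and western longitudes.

δ = 4488567/6371000 = 0.704531 rad (40.3667°).
Start latitude φ₁ = 1.283498 rad; initial bearing θ = 5.462881 rad.
Destination latitude: φ₂ = arcsin( sin φ₁ cos δ + cos φ₁ sin δ cos θ ) = arcsin(0.855852) = 58.854°.
Then Δλ = atan2(-0.134223, -0.058858) = -1.984050 rad, from sin θ sin δ cos φ₁ over cos δ − sin φ₁ sin φ₂.
λ₂ = λ₁ + Δλ = -145.598°.

latitude 58.854°, longitude -145.598°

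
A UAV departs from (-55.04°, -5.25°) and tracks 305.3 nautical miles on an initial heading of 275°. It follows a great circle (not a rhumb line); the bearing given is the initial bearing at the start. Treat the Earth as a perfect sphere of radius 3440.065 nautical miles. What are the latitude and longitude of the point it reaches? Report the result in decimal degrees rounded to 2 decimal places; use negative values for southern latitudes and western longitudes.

latitude -54.28°, longitude -13.95°

Angular distance δ = d/R = 305.3 / 3440.065 = 0.088748 rad.
Converting: φ₁ = -0.960629 rad, θ = 4.799655 rad.
Destination latitude: φ₂ = arcsin( sin φ₁ cos δ + cos φ₁ sin δ cos θ ) = arcsin(-0.811901) = -54.28°.
For the longitude increment, Δλ = atan2( sin θ sin δ cos φ₁, cos δ − sin φ₁ sin φ₂ ) = atan2(-0.050593, 0.330670) = -8.70°.
λ₂ = -5.25° + -8.70° = -13.95°.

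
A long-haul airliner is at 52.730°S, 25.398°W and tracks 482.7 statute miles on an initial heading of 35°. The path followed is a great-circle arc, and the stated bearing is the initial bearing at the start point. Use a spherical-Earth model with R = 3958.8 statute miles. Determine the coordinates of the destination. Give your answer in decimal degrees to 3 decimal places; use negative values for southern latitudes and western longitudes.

latitude -46.848°, longitude -19.543°

The arc subtends δ = 482.7/3958.8 = 0.121931 rad at the centre.
Converting: φ₁ = -0.920312 rad, θ = 0.610865 rad.
Destination latitude: φ₂ = arcsin( sin φ₁ cos δ + cos φ₁ sin δ cos θ ) = arcsin(-0.729548) = -46.848°.
Then Δλ = atan2(0.042247, 0.412008) = 0.102182 rad, from sin θ sin δ cos φ₁ over cos δ − sin φ₁ sin φ₂.
λ₂ = -25.398° + 5.855° = -19.543°.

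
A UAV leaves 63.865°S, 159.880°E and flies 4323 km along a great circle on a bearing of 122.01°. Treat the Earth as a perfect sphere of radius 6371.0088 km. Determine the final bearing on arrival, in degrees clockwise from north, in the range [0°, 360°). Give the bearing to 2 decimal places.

Angular distance δ = d/R = 4323 / 6371.0088 = 0.678542 rad.
Start latitude φ₁ = -1.114655 rad; initial bearing θ = 2.129476 rad.
Destination latitude: φ₂ = arcsin( sin φ₁ cos δ + cos φ₁ sin δ cos θ ) = arcsin(-0.845446) = -57.720°.
Δλ = atan2( sin θ sin δ cos φ₁ , cos δ − sin φ₁ sin φ₂ ) = atan2(0.234439, 0.019482) = 1.487885 rad = 85.250°.
λ₂ = 159.880° + 85.250° = 245.130°, normalized to (−180°, 180°] → -114.870°.
The forward bearing on arrival equals the back-azimuth from the destination plus 180°.
Back-azimuth from P₂ (-57.72°, -114.87°) to P₁ (-63.87°, 159.88°), with Δλ' = λ₁ − λ₂ = 274.75°: atan2( sin Δλ' cos φ₁ , cos φ₂ sin φ₁ − sin φ₂ cos φ₁ cos Δλ' ) = 224.38°.
Final bearing = (224.38° + 180°) mod 360° = 44.38°.

final bearing 44.38°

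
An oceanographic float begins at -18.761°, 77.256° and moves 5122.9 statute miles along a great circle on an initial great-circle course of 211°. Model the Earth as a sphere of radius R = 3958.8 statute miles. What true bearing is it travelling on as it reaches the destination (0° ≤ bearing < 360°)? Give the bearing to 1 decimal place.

Angular distance δ = d/R = 5122.9 / 3958.8 = 1.294054 rad.
Start latitude φ₁ = -0.327441 rad; initial bearing θ = 3.682645 rad.
Destination latitude: φ₂ = arcsin( sin φ₁ cos δ + cos φ₁ sin δ cos θ ) = arcsin(-0.868617) = -60.298°.
For the longitude increment, Δλ = atan2( sin θ sin δ cos φ₁, cos δ − sin φ₁ sin φ₂ ) = atan2(-0.469118, -0.006142) = -90.750°.
λ₂ = λ₁ + Δλ = -13.494°.
The forward bearing on arrival equals the back-azimuth from the destination plus 180°.
Back-azimuth from P₂ (-60.3°, -13.5°) to P₁ (-18.8°, 77.3°), with Δλ' = λ₁ − λ₂ = 90.8°: atan2( sin Δλ' cos φ₁ , cos φ₂ sin φ₁ − sin φ₂ cos φ₁ cos Δλ' ) = 100.2°.
Final bearing = (100.2° + 180°) mod 360° = 280.2°.

final bearing 280.2°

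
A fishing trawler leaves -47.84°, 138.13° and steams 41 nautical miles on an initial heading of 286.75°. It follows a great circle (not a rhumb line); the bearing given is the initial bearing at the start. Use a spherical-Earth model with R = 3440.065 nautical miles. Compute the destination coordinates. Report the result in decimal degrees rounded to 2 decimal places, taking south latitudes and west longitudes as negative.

latitude -47.64°, longitude 137.16°

Central angle δ = d/R = 0.011918 rad.
With φ₁ = -47.84° = -0.834966 rad and θ = 286.75° = 5.004732 rad:
Applying the spherical law of cosines for sides, sin φ₂ = sin φ₁ cos δ + cos φ₁ sin δ cos θ = -0.738915, so φ₂ = -47.64°.
Δλ = atan2( sin θ sin δ cos φ₁ , cos δ − sin φ₁ sin φ₂ ) = atan2(-0.007660, 0.452191) = -0.016938 rad = -0.97°.
λ₂ = 138.13° + -0.97° = 137.16°.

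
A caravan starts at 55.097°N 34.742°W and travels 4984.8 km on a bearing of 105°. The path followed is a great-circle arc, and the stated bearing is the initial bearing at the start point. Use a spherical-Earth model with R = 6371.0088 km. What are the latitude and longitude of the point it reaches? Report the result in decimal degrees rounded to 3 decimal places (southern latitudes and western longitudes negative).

The arc subtends δ = 4984.8/6371.0088 = 0.782419 rad at the centre.
Converting: φ₁ = 0.961624 rad, θ = 1.832596 rad.
Destination latitude: φ₂ = arcsin( sin φ₁ cos δ + cos φ₁ sin δ cos θ ) = arcsin(0.477233) = 28.505°.
Δλ = atan2( sin θ sin δ cos φ₁ , cos δ − sin φ₁ sin φ₂ ) = atan2(0.389646, 0.317821) = 0.886577 rad = 50.797°.
λ₂ = -34.742° + 50.797° = 16.055°.

latitude 28.505°, longitude 16.055°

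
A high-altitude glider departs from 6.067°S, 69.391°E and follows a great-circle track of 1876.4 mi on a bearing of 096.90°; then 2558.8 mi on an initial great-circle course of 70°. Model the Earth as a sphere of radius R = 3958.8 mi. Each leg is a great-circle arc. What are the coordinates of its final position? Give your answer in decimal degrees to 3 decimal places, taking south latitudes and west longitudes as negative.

Apply the spherical direct solution leg by leg, carrying full precision between legs.
Leg 1: from (-6.067°, 69.391°), δ = 1876.4/3958.8 = 0.473982 rad, θ = 96.9° → φ = -8.544°, λ = 96.663°.
Leg 2: from (-8.544°, 96.663°), δ = 2558.8/3958.8 = 0.646357 rad, θ = 70° → φ = 4.882°, λ = 131.275°.

latitude 4.882°, longitude 131.275°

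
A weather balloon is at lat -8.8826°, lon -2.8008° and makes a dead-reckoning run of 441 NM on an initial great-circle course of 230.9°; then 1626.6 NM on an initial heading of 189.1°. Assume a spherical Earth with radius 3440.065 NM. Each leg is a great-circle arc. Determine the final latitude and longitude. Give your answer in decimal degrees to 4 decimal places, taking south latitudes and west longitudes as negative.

latitude -40.1349°, longitude -14.0621°

Apply the spherical direct solution leg by leg, carrying full precision between legs.
Leg 1: from (-8.8826°, -2.8008°), δ = 441/3440.065 = 0.128195 rad, θ = 230.9° → φ = -13.4623°, λ = -8.6561°.
Leg 2: from (-13.4623°, -8.6561°), δ = 1626.6/3440.065 = 0.472840 rad, θ = 189.1° → φ = -40.1349°, λ = -14.0621°.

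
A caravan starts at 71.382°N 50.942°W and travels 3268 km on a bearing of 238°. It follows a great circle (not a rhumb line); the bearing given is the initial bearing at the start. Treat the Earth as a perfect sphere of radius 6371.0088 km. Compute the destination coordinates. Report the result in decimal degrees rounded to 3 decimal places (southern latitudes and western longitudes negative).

δ = 3268/6371.0088 = 0.512949 rad (29.3898°).
With φ₁ = 71.382° = 1.245851 rad and θ = 238° = 4.153884 rad:
Applying the spherical law of cosines for sides, sin φ₂ = sin φ₁ cos δ + cos φ₁ sin δ cos θ = 0.742679, so φ₂ = 47.960°.
For the longitude increment, Δλ = atan2( sin θ sin δ cos φ₁, cos δ − sin φ₁ sin φ₂ ) = atan2(-0.132868, 0.167488) = -38.425°.
λ₂ = λ₁ + Δλ = -89.367°.

latitude 47.960°, longitude -89.367°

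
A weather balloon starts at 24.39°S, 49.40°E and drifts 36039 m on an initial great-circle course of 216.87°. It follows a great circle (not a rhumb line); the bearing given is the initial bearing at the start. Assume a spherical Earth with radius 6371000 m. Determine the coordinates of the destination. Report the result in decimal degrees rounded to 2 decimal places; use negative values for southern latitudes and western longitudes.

The arc subtends δ = 36039/6371000 = 0.005657 rad at the centre.
With φ₁ = -24.39° = -0.425686 rad and θ = 216.87° = 3.785096 rad:
Destination latitude: φ₂ = arcsin( sin φ₁ cos δ + cos φ₁ sin δ cos θ ) = arcsin(-0.417060) = -24.65°.
For the longitude increment, Δλ = atan2( sin θ sin δ cos φ₁, cos δ − sin φ₁ sin φ₂ ) = atan2(-0.003091, 0.827761) = -0.21°.
Hence λ₂ = 49.40° + -0.21° = 49.19°.

latitude -24.65°, longitude 49.19°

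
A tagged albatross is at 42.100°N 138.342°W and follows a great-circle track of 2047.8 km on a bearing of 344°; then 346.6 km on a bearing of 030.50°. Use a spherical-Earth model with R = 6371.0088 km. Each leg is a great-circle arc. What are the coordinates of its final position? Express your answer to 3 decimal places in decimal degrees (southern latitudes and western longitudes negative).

Apply the spherical direct solution leg by leg, carrying full precision between legs.
Leg 1: from (42.100°, -138.342°), δ = 2047.8/6371.0088 = 0.321425 rad, θ = 344° → φ = 59.476°, λ = -148.214°.
Leg 2: from (59.476°, -148.214°), δ = 346.6/6371.0088 = 0.054403 rad, θ = 30.5° → φ = 62.121°, λ = -144.831°.

latitude 62.121°, longitude -144.831°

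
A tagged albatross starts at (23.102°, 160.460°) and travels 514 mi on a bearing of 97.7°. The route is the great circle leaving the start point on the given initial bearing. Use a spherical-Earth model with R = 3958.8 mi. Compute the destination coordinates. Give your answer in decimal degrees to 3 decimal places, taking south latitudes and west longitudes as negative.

Angular distance δ = d/R = 514 / 3958.8 = 0.129837 rad.
With φ₁ = 23.102° = 0.403206 rad and θ = 97.7° = 1.705187 rad:
Applying the spherical law of cosines for sides, sin φ₂ = sin φ₁ cos δ + cos φ₁ sin δ cos θ = 0.373110, so φ₂ = 21.908°.
Δλ = atan2( sin θ sin δ cos φ₁ , cos δ − sin φ₁ sin φ₂ ) = atan2(0.118016, 0.845186) = 0.138737 rad = 7.949°.
Hence λ₂ = 160.460° + 7.949° = 168.409°.

latitude 21.908°, longitude 168.409°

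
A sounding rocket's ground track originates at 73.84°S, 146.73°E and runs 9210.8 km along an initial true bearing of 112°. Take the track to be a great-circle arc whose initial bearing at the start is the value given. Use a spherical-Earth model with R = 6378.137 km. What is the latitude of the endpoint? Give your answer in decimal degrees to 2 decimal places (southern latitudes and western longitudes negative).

The arc subtends δ = 9210.8/6378.137 = 1.444121 rad at the centre.
Converting: φ₁ = -1.288751 rad, θ = 1.954769 rad.
sin φ₂ = sin φ₁ cos δ + cos φ₁ sin δ cos θ = (-0.960488)(0.126337) + (0.278321)(0.991987)(-0.374607) = -0.224771
φ₂ = asin(-0.224771) = -0.226708 rad = -12.99°.
For the longitude increment, Δλ = atan2( sin θ sin δ cos φ₁, cos δ − sin φ₁ sin φ₂ ) = atan2(0.255987, -0.089552) = 109.28°.
λ₂ = 146.73° + 109.28° = 256.01°, normalized to (−180°, 180°] → -103.99°.

latitude -12.99°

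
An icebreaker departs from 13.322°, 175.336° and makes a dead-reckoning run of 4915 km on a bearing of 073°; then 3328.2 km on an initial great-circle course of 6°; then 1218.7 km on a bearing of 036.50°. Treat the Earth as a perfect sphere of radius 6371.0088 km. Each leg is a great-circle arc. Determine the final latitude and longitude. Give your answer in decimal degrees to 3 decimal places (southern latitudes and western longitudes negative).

latitude 59.238°, longitude -121.435°

Apply the spherical direct solution leg by leg, carrying full precision between legs.
Leg 1: from (13.322°, 175.336°), δ = 4915/6371.0088 = 0.771463 rad, θ = 73° → φ = 21.318°, λ = -138.964°.
Leg 2: from (21.318°, -138.964°), δ = 3328.2/6371.0088 = 0.522398 rad, θ = 6° → φ = 51.016°, λ = -134.209°.
Leg 3: from (51.016°, -134.209°), δ = 1218.7/6371.0088 = 0.191288 rad, θ = 36.5° → φ = 59.238°, λ = -121.435°.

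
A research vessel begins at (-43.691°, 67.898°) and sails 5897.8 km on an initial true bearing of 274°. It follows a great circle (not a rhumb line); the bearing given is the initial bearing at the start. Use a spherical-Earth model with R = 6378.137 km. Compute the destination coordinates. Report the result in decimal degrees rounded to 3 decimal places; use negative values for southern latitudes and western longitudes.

latitude -22.063°, longitude 8.646°

δ = 5897.8/6378.137 = 0.924690 rad (52.9808°).
With φ₁ = -43.691° = -0.762552 rad and θ = 274° = 4.782202 rad:
Destination latitude: φ₂ = arcsin( sin φ₁ cos δ + cos φ₁ sin δ cos θ ) = arcsin(-0.375627) = -22.063°.
Then Δλ = atan2(-0.575922, 0.342611) = -1.034142 rad, from sin θ sin δ cos φ₁ over cos δ − sin φ₁ sin φ₂.
λ₂ = λ₁ + Δλ = 8.646°.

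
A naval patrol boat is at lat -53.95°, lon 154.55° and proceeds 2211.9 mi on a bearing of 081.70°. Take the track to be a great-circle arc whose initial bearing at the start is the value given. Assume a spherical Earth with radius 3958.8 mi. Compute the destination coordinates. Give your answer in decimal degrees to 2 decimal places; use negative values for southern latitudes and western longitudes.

Central angle δ = d/R = 0.558730 rad.
Start latitude φ₁ = -0.941605 rad; initial bearing θ = 1.425934 rad.
sin φ₂ = sin φ₁ cos δ + cos φ₁ sin δ cos θ = (-0.808504)(0.847929) + (0.588491)(0.530110)(0.144356) = -0.640520
φ₂ = asin(-0.640520) = -0.695175 rad = -39.83°.
Δλ = atan2( sin θ sin δ cos φ₁ , cos δ − sin φ₁ sin φ₂ ) = atan2(0.308697, 0.330066) = 0.751957 rad = 43.08°.
λ₂ = 154.55° + 43.08° = 197.63°, normalized to (−180°, 180°] → -162.37°.

latitude -39.83°, longitude -162.37°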